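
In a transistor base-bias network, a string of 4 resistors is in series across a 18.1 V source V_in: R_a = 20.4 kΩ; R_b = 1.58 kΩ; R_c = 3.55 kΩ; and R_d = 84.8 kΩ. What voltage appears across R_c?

V ≈ 0.582 V

Total series resistance ΣR = 20.4 + 1.58 + 3.55 + 84.8 = 110.3 kΩ.
Voltage divider: V = V_in · (3.550 / 110.3) = 18.1 × 0.03218 = 0.5824 V.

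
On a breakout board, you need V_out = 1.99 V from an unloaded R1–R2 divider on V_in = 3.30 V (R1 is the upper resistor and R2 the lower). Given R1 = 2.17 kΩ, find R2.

Required fraction k = V_out/V_in = 0.6030.
So R2 = R1 · V_out/(V_in − V_out) = 2.17 × 1.99/(3.30 − 1.99) = 2.17 × 1.519 = 3.296 kΩ.

R2 ≈ 3.30 kΩ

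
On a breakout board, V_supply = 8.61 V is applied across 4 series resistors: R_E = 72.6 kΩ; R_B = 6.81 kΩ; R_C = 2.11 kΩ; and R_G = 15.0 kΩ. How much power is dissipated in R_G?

P ≈ 0.119 mW

ΣR = 96.52 kΩ → I = 8.61/96.52 = 0.08920 mA.
P(R_G) = I²·R_G = (0.08920)² × 15.0 = 0.1194 mW.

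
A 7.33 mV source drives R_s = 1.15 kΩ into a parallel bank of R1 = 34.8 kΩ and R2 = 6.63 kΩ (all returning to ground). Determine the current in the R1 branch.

Equivalent of the parallel group: R_p = 5.569 kΩ.
V_A by voltage divider: V_A = 7.33 × 5.569/(1.15 + 5.569) = 6.075 mV.
I(R1) = V_A / R1 = 6.075/34.8 = 0.1746 µA.
(Equivalently: I_total = 1.091 µA, then current-divider fraction G_k/ΣG = 0.1600.)

I ≈ 0.175 µA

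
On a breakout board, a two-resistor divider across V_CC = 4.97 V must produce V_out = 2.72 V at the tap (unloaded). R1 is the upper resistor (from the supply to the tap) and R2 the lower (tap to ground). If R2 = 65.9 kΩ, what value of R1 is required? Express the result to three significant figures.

R1 ≈ 54.5 kΩ

Required fraction k = V_out/V_CC = 0.5473.
So R1 = R2 · (V_CC/V_out − 1) = 65.9 × (4.97/2.72 − 1) = 65.9 × 0.8272 = 54.51 kΩ.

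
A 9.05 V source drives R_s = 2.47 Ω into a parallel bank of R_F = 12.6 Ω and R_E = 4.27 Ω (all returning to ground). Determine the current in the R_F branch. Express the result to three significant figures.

I ≈ 0.405 A

Parallel bank: R_p = 1/(1/12.6 + 1/4.27) = 3.189 Ω.
V_A by voltage divider: V_A = 9.05 × 3.189/(2.47 + 3.189) = 5.100 V.
I(R_F) = V_A / R_F = 5.100/12.6 = 0.4048 A.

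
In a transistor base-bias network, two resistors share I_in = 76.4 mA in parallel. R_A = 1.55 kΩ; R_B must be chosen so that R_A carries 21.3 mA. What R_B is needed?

R_B ≈ 0.599 kΩ

Two-branch current divider: I_A = I_in · R_B/(R_A + R_B).
21.3/76.4 = R_B/(R_A + R_B) → R_B = R_A · (0.2788)/(1 − 0.2788) = 1.55 × 0.3866 = 0.5992 kΩ.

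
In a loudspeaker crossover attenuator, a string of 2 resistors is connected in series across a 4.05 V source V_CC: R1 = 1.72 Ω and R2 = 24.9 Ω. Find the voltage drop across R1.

V ≈ 0.262 V

ΣR = 1.72 + 24.9 = 26.62 Ω.
Voltage divider: V = V_CC · (1.720 / 26.62) = 4.05 × 0.06461 = 0.2617 V.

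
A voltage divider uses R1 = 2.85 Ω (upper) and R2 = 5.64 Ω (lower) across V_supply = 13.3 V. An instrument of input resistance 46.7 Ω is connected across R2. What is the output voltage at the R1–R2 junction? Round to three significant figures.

R2 ‖ R_L = (5.64 × 46.7)/(5.64 + 46.7) = 5.032 Ω.
Then V_out = V_supply · R2'/(R1 + R2') = 13.3 × 5.032/7.882 = 8.491 V.

V_out ≈ 8.49 V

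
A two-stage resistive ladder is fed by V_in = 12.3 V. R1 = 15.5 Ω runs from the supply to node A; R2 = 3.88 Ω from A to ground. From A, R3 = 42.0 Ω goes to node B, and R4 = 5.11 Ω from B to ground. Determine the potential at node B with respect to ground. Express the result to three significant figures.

V_B ≈ 0.251 V

Node A sees R2 in parallel with the series input of stage 2, R3 + R4 = 47.11 Ω.
R2 ‖ (R3+R4) = 3.585 Ω.
First divider: V_A = V_in · 3.585/(15.5 + 3.585) = 2.310 V.
Then the unloaded second divider: V_B = V_A × R4/(R3+R4) = 2.310 × 0.1085 = 0.2506 V.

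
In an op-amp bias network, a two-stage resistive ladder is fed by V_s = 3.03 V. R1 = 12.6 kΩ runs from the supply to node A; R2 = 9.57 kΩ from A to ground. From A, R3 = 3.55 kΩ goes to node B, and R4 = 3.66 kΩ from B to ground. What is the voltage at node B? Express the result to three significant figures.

V_B ≈ 0.378 V

The second stage (R3 + R4 = 7.210 kΩ) loads node A in parallel with R2.
Effective lower resistance at A: R2 ‖ 7.210 = 4.112 kΩ.
So V_A = 3.03 × 0.2461 = 0.7455 V.
V_B = V_A × 0.5076 = 0.3785 V.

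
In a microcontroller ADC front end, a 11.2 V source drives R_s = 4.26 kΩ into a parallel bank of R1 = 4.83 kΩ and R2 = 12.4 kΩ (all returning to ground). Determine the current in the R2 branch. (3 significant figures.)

I ≈ 0.406 mA

Combine the parallel branches: R_p = (1/4.83 + 1/12.4)⁻¹ = 3.476 kΩ.
V_A = 11.2 × 3.476/7.736 = 5.032 V.
I(R2) = V_A / R2 = 5.032/12.4 = 0.4058 mA.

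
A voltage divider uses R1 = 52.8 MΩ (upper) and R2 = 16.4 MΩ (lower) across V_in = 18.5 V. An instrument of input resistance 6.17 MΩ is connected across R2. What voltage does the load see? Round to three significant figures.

V_out ≈ 1.45 V

R2 ‖ R_L = (16.4 × 6.17)/(16.4 + 6.17) = 4.483 MΩ.
Then V_out = V_in · R2'/(R1 + R2') = 18.5 × 4.483/57.28 = 1.448 V.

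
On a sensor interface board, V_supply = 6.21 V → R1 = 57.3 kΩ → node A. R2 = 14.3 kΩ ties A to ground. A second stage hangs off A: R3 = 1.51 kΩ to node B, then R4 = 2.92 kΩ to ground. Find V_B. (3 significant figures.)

V_B ≈ 0.228 V

Looking into the second stage from A: R3 + R4 = 4.430 kΩ appears in parallel with R2.
R2 ‖ (R3+R4) = 3.382 kΩ.
V_A = 6.21 × 3.382/(57.3 + 3.382) = 0.3461 V.
Then the unloaded second divider: V_B = V_A × R4/(R3+R4) = 0.3461 × 0.6591 = 0.2281 V.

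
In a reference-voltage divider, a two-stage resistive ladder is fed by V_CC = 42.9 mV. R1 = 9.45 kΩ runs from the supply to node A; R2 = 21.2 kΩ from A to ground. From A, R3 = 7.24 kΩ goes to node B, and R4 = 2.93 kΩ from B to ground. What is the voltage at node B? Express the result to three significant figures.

Node A sees R2 in parallel with the series input of stage 2, R3 + R4 = 10.17 kΩ.
Effective lower resistance at A: R2 ‖ 10.17 = 6.873 kΩ.
So V_A = 42.9 × 0.4211 = 18.06 mV.
Stage 2 is unloaded, so V_B = V_A · R4/(R3+R4) = 18.06 × 2.93/10.17 = 5.204 mV.

V_B ≈ 5.20 mV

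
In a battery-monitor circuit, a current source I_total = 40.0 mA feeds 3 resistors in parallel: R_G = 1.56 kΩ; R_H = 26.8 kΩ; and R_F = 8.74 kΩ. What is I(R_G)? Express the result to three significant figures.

Total conductance ΣG = 1/1.56 + 1/26.8 + 1/8.74 = 0.7928 (units of 1/kΩ).
By the current-divider rule, I = I_total · G_k/ΣG = 40.0 × 0.8086 = 32.34 mA.

I ≈ 32.3 mA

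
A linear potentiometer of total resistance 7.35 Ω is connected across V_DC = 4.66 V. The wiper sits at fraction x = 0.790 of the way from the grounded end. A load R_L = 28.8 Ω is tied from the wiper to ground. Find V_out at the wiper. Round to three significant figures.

V_out ≈ 3.53 V

The pot divides into 1.543 Ω above the wiper and 5.806 Ω below.
Lower segment in parallel with the load: 5.806 ‖ 28.8 = 4.832 Ω.
Loaded-divider output: V_out = 4.66 × 0.7579 = 3.532 V.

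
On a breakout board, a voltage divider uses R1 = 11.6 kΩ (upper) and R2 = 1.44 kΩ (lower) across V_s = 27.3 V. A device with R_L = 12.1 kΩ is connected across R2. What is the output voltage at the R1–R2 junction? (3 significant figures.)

V_out ≈ 2.73 V

The load sits in parallel with R2, giving an effective lower resistance R2' = R2·R_L/(R2+R_L) = 1.287 kΩ.
Then V_out = V_s · R2'/(R1 + R2') = 27.3 × 1.287/12.89 = 2.726 V.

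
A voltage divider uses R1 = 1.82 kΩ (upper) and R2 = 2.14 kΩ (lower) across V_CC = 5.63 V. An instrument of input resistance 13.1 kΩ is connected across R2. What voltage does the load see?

V_out ≈ 2.83 V

R2 ‖ R_L = (2.14 × 13.1)/(2.14 + 13.1) = 1.840 kΩ.
Voltage divider with the loaded lower leg: V_out = 5.63 × 1.840/(1.82 + 1.840) = 5.63 × 0.5027 = 2.830 V.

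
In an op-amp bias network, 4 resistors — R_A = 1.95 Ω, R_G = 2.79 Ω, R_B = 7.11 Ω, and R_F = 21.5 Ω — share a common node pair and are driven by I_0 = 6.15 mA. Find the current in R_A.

I ≈ 2.98 mA

Conductances: ΣG = 1/1.95 + 1/2.79 + 1/7.11 + 1/21.5 = 1.058 (1/Ω).
R_A takes the fraction G_k/ΣG = 0.5128/1.058 = 0.4845, so I = 6.15 × 0.4845 = 2.980 mA.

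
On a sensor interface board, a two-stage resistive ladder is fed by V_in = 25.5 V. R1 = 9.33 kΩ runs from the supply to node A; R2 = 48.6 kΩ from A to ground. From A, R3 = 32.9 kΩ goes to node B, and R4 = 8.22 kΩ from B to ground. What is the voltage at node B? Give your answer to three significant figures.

Node A sees R2 in parallel with the series input of stage 2, R3 + R4 = 41.12 kΩ.
R2 ‖ (R3+R4) = 22.27 kΩ.
So V_A = 25.5 × 0.7048 = 17.97 V.
V_B = V_A × 0.1999 = 3.593 V.

V_B ≈ 3.59 V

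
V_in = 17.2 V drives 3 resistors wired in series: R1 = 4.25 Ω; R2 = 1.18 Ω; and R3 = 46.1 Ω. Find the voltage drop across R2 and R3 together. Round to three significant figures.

V ≈ 15.8 V

Total series resistance ΣR = 4.25 + 1.18 + 46.1 = 51.53 Ω.
R_{R2..R3} = 1.18 + 46.1 = 47.28 Ω.
By the voltage-divider rule, V = 17.2 × 47.28/51.53 = 15.78 V.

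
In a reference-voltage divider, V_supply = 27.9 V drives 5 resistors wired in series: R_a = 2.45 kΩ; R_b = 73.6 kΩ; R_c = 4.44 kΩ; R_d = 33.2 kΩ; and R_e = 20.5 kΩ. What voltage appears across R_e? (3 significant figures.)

ΣR = 2.45 + 73.6 + 4.44 + 33.2 + 20.5 = 134.2 kΩ.
V = V_supply · R/ΣR = 27.9 × 0.1528 = 4.262 V.

V ≈ 4.26 V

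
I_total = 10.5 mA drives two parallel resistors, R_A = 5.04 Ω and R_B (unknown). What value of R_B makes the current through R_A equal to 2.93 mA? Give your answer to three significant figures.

In a two-way split, I_A/I_total = R_B/(R_A + R_B).
With f = 0.2790, R_B = R_A · f/(1−f) = 5.04 × 0.3871 = 1.951 Ω.

R_B ≈ 1.95 Ω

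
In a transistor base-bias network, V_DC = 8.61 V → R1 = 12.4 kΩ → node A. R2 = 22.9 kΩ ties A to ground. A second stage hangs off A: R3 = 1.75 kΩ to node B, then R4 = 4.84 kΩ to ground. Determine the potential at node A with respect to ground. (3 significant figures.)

Node A sees R2 in parallel with the series input of stage 2, R3 + R4 = 6.590 kΩ.
R2 ‖ (R3+R4) = 5.117 kΩ.
So V_A = 8.61 × 0.2921 = 2.515 V.

V_A ≈ 2.52 V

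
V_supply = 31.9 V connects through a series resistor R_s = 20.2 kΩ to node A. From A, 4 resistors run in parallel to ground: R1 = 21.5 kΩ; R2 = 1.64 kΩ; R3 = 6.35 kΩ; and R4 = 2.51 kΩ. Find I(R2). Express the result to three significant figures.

Equivalent of the parallel group: R_p = 0.8250 kΩ.
V_A by voltage divider: V_A = 31.9 × 0.8250/(20.2 + 0.8250) = 1.252 V.
Branch current I = V_A/R2 = 1.252/1.64 = 0.7632 mA.

I ≈ 0.763 mA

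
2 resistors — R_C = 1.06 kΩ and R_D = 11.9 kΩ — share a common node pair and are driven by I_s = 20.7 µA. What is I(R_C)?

I ≈ 19.0 µA

With just two branches, the current splits inversely with resistance.
So I = 20.7 × 11.9/12.96 = 19.01 µA.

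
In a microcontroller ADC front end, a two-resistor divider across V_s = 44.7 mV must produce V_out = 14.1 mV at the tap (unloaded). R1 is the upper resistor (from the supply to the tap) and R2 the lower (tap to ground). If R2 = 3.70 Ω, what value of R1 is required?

The divider ratio is R2/(R1+R2) = 14.1/44.7 = 0.3154.
Rearranging, R1 = R2·(1−k)/k = 3.70 × 2.170 = 8.030 Ω.

R1 ≈ 8.03 Ω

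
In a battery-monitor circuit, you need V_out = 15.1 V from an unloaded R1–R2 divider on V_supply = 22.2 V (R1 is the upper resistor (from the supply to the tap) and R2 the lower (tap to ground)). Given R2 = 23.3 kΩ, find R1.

R1 ≈ 11.0 kΩ

V_out/V_supply = R2/(R1+R2) = 0.6802.
R1 = R2·(1/k − 1) = 23.3 × 0.4702 = 10.96 kΩ.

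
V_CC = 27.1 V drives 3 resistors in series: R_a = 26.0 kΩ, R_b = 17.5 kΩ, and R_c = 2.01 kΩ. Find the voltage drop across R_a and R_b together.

V ≈ 25.9 V

ΣR = 26.0 + 17.5 + 2.01 = 45.51 kΩ.
R_{R_a..R_b} = 26.0 + 17.5 = 43.50 kΩ.
Voltage divider: V = V_CC · (43.50 / 45.51) = 27.1 × 0.9558 = 25.90 V.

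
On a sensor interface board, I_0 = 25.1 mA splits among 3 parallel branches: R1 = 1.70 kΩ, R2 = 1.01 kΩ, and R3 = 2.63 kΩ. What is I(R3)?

Total conductance ΣG = 1/1.70 + 1/1.01 + 1/2.63 = 1.959 (units of 1/kΩ).
R3 takes the fraction G_k/ΣG = 0.3802/1.959 = 0.1941, so I = 25.1 × 0.1941 = 4.873 mA.

I ≈ 4.87 mA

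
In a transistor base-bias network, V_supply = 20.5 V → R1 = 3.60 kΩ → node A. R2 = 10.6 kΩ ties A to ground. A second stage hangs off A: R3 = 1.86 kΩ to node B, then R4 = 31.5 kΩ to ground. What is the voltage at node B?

Looking into the second stage from A: R3 + R4 = 33.36 kΩ appears in parallel with R2.
R2 ‖ (R3+R4) = 8.044 kΩ.
So V_A = 20.5 × 0.6908 = 14.16 V.
Stage 2 is unloaded, so V_B = V_A · R4/(R3+R4) = 14.16 × 31.5/33.36 = 13.37 V.

V_B ≈ 13.4 V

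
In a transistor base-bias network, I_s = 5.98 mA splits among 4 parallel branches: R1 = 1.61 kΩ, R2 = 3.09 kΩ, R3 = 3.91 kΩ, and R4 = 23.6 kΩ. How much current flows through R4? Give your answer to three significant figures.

I ≈ 0.204 mA

Total conductance ΣG = 1/1.61 + 1/3.09 + 1/3.91 + 1/23.6 = 1.243 (units of 1/kΩ).
Current divider: I(R4) = I_s · G_k/ΣG = 5.98 × (0.04237/1.243) = 5.98 × 0.03409 = 0.2039 mA.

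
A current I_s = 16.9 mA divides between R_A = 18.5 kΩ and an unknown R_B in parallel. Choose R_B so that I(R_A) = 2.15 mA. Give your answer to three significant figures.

R_B ≈ 2.70 kΩ

Two-branch current divider: I_A = I_s · R_B/(R_A + R_B).
2.15/16.9 = R_B/(R_A + R_B) → R_B = R_A · (0.1272)/(1 − 0.1272) = 18.5 × 0.1458 = 2.697 kΩ.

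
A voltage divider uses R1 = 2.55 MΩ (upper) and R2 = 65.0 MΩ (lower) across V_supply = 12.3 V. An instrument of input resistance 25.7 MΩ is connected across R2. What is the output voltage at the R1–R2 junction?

V_out ≈ 10.8 V

The load sits in parallel with R2, giving an effective lower resistance R2' = R2·R_L/(R2+R_L) = 18.42 MΩ.
Then V_out = V_supply · R2'/(R1 + R2') = 12.3 × 18.42/20.97 = 10.80 V.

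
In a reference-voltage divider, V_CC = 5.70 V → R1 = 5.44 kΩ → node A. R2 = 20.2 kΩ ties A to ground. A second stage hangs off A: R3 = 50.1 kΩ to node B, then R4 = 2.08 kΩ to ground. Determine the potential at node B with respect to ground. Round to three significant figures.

V_B ≈ 0.165 V

Node A sees R2 in parallel with the series input of stage 2, R3 + R4 = 52.18 kΩ.
R2 ‖ (R3+R4) = 14.56 kΩ.
V_A = 5.70 × 14.56/(5.44 + 14.56) = 4.150 V.
Stage 2 is unloaded, so V_B = V_A · R4/(R3+R4) = 4.150 × 2.08/52.18 = 0.1654 V.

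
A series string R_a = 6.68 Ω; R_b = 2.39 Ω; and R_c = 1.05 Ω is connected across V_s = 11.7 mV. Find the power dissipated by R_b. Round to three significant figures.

P ≈ 3.19 µW

Series current I = V_s/ΣR = 11.7/10.12 = 1.156 mA.
P(R_b) = I²·R_b = (1.156)² × 2.39 = 3.195 µW.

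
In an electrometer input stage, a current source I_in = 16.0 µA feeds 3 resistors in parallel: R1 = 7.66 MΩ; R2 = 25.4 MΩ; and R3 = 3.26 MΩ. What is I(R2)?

ΣG = 1/7.66 + 1/25.4 + 1/3.26 = 0.4767.
Current divider: I(R2) = I_in · G_k/ΣG = 16.0 × (0.03937/0.4767) = 16.0 × 0.08259 = 1.322 µA.

I ≈ 1.32 µA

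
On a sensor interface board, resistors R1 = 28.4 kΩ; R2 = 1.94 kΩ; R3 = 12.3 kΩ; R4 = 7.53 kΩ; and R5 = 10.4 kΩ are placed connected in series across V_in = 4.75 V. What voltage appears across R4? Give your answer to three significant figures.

V ≈ 0.591 V

Total series resistance ΣR = 28.4 + 1.94 + 12.3 + 7.53 + 10.4 = 60.57 kΩ.
Voltage divider: V = V_in · (7.530 / 60.57) = 4.75 × 0.1243 = 0.5905 V.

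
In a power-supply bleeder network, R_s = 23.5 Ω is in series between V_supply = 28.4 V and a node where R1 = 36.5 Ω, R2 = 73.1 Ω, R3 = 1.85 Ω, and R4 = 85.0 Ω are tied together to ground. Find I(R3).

I ≈ 1.03 A

Parallel bank: R_p = 1/(1/36.5 + 1/73.1 + 1/1.85 + 1/85.0) = 1.685 Ω.
V_A by voltage divider: V_A = 28.4 × 1.685/(23.5 + 1.685) = 1.900 V.
I(R3) = V_A / R3 = 1.900/1.85 = 1.027 A.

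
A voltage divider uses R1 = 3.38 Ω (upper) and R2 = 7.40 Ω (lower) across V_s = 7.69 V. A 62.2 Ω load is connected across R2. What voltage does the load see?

The load sits in parallel with R2, giving an effective lower resistance R2' = R2·R_L/(R2+R_L) = 6.613 Ω.
Then V_out = V_s · R2'/(R1 + R2') = 7.69 × 6.613/9.993 = 5.089 V.
(Unloaded it would be 5.28 V; the load pulls it down.)

V_out ≈ 5.09 V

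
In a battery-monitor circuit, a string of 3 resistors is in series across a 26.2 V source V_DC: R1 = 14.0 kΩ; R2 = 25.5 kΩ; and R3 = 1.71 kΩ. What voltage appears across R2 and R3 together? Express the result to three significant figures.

V ≈ 17.3 V

ΣR = 14.0 + 25.5 + 1.71 = 41.21 kΩ.
R_{R2..R3} = 25.5 + 1.71 = 27.21 kΩ.
Voltage divider: V = V_DC · (27.21 / 41.21) = 26.2 × 0.6603 = 17.30 V.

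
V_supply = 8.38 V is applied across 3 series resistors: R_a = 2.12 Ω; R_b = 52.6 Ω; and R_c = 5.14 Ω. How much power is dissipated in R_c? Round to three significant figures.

ΣR = 59.86 Ω → I = 8.38/59.86 = 0.1400 A.
P = I²R = 0.01960 × 5.14 = 0.1007 W.

P ≈ 0.101 W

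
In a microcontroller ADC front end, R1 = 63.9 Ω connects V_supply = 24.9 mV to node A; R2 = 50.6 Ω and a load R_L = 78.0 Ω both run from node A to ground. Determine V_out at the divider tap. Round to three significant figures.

V_out ≈ 8.08 mV

First combine the lower leg with the load: R2 ‖ R_L = 30.69 Ω.
Now apply the divider: V_out = 24.9 × 0.3245 = 8.079 mV.
(Unloaded it would be 11.0 mV; the load pulls it down.)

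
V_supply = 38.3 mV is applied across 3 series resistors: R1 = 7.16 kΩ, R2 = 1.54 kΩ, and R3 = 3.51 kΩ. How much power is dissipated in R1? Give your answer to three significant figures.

Series current I = V_supply/ΣR = 38.3/12.21 = 3.137 µA.
P = I²R = 9.839 × 7.16 = 70.45 nW.

P ≈ 70.4 nW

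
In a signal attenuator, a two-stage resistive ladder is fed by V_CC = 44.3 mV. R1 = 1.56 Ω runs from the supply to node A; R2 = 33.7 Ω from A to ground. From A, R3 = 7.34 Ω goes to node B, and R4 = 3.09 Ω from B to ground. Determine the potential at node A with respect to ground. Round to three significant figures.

Looking into the second stage from A: R3 + R4 = 10.43 Ω appears in parallel with R2.
R2 ‖ (R3+R4) = 7.965 Ω.
First divider: V_A = V_CC · 7.965/(1.56 + 7.965) = 37.04 mV.

V_A ≈ 37.0 mV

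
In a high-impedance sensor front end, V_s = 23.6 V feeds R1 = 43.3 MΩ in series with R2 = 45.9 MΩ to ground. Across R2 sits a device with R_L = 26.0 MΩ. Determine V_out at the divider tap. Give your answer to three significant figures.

R2 ‖ R_L = (45.9 × 26.0)/(45.9 + 26.0) = 16.60 MΩ.
Now apply the divider: V_out = 23.6 × 0.2771 = 6.540 V.

V_out ≈ 6.54 V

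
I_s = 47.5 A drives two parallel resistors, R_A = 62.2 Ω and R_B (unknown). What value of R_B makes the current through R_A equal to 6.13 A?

R_B ≈ 9.22 Ω

Two-branch current divider: I_A = I_s · R_B/(R_A + R_B).
With f = 0.1291, R_B = R_A · f/(1−f) = 62.2 × 0.1482 = 9.216 Ω.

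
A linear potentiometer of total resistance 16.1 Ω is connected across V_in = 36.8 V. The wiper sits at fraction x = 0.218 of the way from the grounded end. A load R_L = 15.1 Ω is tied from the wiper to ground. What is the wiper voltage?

Lower segment x·R_p = 3.510 Ω; upper segment (1−x)·R_p = 12.59 Ω.
R_L loads the lower segment: effective lower R = 2.848 Ω.
V_out = 36.8 × 2.848/(12.59 + 2.848) = 6.788 V.

V_out ≈ 6.79 V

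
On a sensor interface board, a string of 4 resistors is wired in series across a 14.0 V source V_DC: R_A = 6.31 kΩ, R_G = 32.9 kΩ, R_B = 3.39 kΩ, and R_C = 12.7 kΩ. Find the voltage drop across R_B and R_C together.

V ≈ 4.07 V

Series total: ΣR = 6.31 + 32.9 + 3.39 + 12.7 = 55.30 kΩ.
R_{R_B..R_C} = 3.39 + 12.7 = 16.09 kΩ.
V = V_DC · R/ΣR = 14.0 × 0.2910 = 4.073 V.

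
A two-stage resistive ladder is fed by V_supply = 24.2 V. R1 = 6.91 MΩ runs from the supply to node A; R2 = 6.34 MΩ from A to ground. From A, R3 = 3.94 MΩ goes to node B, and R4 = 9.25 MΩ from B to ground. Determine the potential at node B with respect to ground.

Looking into the second stage from A: R3 + R4 = 13.19 MΩ appears in parallel with R2.
Effective lower resistance at A: R2 ‖ 13.19 = 4.282 MΩ.
First divider: V_A = V_supply · 4.282/(6.91 + 4.282) = 9.259 V.
Then the unloaded second divider: V_B = V_A × R4/(R3+R4) = 9.259 × 0.7013 = 6.493 V.

V_B ≈ 6.49 V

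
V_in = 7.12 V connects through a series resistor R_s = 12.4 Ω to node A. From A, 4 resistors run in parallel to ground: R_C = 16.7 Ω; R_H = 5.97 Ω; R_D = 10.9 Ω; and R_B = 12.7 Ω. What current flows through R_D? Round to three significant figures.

I ≈ 0.110 A

Parallel bank: R_p = 1/(1/16.7 + 1/5.97 + 1/10.9 + 1/12.7) = 2.513 Ω.
Node voltage V_A = V_in · R_p/(R_s + R_p) = 7.12 × 0.1685 = 1.200 V.
Branch current I = V_A/R_D = 1.200/10.9 = 0.1101 A.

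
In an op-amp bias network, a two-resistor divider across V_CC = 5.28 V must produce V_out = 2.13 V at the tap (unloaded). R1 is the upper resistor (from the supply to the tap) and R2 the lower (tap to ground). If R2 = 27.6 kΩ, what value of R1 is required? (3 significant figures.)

R1 ≈ 40.8 kΩ

The divider ratio is R2/(R1+R2) = 2.13/5.28 = 0.4034.
So R1 = R2 · (V_CC/V_out − 1) = 27.6 × (5.28/2.13 − 1) = 27.6 × 1.479 = 40.82 kΩ.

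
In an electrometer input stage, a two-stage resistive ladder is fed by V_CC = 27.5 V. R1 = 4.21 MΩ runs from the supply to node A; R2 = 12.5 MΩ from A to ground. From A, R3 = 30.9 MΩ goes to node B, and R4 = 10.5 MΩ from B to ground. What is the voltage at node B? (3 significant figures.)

V_B ≈ 4.85 V

Node A sees R2 in parallel with the series input of stage 2, R3 + R4 = 41.40 MΩ.
R2 ‖ (R3+R4) = 9.601 MΩ.
First divider: V_A = V_CC · 9.601/(4.21 + 9.601) = 19.12 V.
Then the unloaded second divider: V_B = V_A × R4/(R3+R4) = 19.12 × 0.2536 = 4.849 V.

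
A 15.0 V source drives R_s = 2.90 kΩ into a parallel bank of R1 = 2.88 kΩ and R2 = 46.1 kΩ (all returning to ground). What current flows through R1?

I ≈ 2.52 mA

Equivalent of the parallel group: R_p = 2.711 kΩ.
V_A = 15.0 × 2.711/5.611 = 7.247 V.
I(R1) = V_A / R1 = 7.247/2.88 = 2.516 mA.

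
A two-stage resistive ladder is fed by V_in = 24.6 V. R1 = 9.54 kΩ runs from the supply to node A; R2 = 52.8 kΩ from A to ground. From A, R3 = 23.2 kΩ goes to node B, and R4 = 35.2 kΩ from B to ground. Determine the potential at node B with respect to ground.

V_B ≈ 11.0 V

Looking into the second stage from A: R3 + R4 = 58.40 kΩ appears in parallel with R2.
Effective lower resistance at A: R2 ‖ 58.40 = 27.73 kΩ.
So V_A = 24.6 × 0.7440 = 18.30 V.
V_B = V_A × 0.6027 = 11.03 V.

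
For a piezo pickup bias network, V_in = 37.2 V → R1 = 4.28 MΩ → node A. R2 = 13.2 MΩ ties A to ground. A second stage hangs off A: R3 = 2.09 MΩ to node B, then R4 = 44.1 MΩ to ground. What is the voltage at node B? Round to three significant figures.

Looking into the second stage from A: R3 + R4 = 46.19 MΩ appears in parallel with R2.
R2 ‖ (R3+R4) = 10.27 MΩ.
First divider: V_A = V_in · 10.27/(4.28 + 10.27) = 26.25 V.
Then the unloaded second divider: V_B = V_A × R4/(R3+R4) = 26.25 × 0.9548 = 25.07 V.

V_B ≈ 25.1 V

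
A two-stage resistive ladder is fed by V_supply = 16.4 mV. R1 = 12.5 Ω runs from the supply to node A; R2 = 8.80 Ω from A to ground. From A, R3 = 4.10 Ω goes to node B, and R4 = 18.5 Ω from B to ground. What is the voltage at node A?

V_A ≈ 5.52 mV

The second stage (R3 + R4 = 22.60 Ω) loads node A in parallel with R2.
Effective lower resistance at A: R2 ‖ 22.60 = 6.334 Ω.
V_A = 16.4 × 6.334/(12.5 + 6.334) = 5.515 mV.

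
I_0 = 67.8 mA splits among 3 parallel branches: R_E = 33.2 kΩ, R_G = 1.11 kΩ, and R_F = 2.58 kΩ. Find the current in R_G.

ΣG = 1/33.2 + 1/1.11 + 1/2.58 = 1.319.
Current divider: I(R_G) = I_0 · G_k/ΣG = 67.8 × (0.9009/1.319) = 67.8 × 0.6832 = 46.32 mA.

I ≈ 46.3 mA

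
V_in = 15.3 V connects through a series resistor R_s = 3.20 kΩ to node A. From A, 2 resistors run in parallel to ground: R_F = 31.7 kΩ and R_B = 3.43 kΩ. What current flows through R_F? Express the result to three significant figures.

I ≈ 0.237 mA

Equivalent of the parallel group: R_p = 3.095 kΩ.
Node voltage V_A = V_in · R_p/(R_s + R_p) = 15.3 × 0.4917 = 7.523 V.
Branch current I = V_A/R_F = 7.523/31.7 = 0.2373 mA.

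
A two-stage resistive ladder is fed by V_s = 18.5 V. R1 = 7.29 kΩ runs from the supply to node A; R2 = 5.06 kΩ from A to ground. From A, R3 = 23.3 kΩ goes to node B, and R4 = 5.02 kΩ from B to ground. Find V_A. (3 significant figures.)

V_A ≈ 6.86 V

The second stage (R3 + R4 = 28.32 kΩ) loads node A in parallel with R2.
R2 ‖ (R3+R4) = 4.293 kΩ.
So V_A = 18.5 × 0.3706 = 6.857 V.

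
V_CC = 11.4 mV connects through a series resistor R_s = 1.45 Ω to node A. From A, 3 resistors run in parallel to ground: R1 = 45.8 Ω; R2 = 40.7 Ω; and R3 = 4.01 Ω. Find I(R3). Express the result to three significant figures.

I ≈ 1.99 mA

Equivalent of the parallel group: R_p = 3.381 Ω.
V_A by voltage divider: V_A = 11.4 × 3.381/(1.45 + 3.381) = 7.978 mV.
Branch current I = V_A/R3 = 7.978/4.01 = 1.990 mA.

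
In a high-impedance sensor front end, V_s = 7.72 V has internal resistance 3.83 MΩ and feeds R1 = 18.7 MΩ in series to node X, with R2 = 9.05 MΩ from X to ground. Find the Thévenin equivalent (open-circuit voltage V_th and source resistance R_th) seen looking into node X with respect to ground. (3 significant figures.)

R1' = 3.83 + 18.7 = 22.53 MΩ (source resistance + R1).
With X open, the divider is unloaded: V_th = 7.72 × 9.05/31.58 = 2.212 V.
With V_s suppressed (replaced by a short), R_th = R1' ‖ R2 = (22.53 × 9.05)/(22.53 + 9.05) = 6.457 MΩ.

V_th ≈ 2.21 V, R_th ≈ 6.46 MΩ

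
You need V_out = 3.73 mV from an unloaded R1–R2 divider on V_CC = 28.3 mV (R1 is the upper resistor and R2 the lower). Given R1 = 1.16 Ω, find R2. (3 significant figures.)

The divider ratio is R2/(R1+R2) = 3.73/28.3 = 0.1318.
R2 = R1 · 0.1318/(1 − 0.1318) = 0.1761 Ω.

R2 ≈ 0.176 Ω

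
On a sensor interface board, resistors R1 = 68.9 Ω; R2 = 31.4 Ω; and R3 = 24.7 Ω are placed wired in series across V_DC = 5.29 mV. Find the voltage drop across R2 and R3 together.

Series total: ΣR = 68.9 + 31.4 + 24.7 = 125.0 Ω.
R_{R2..R3} = 31.4 + 24.7 = 56.10 Ω.
V = V_DC · R/ΣR = 5.29 × 0.4488 = 2.374 mV.

V ≈ 2.37 mV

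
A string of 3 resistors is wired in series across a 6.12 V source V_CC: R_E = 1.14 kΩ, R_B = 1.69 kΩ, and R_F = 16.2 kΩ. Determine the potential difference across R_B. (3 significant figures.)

Total series resistance ΣR = 1.14 + 1.69 + 16.2 = 19.03 kΩ.
By the voltage-divider rule, V = 6.12 × 1.690/19.03 = 0.5435 V.

V ≈ 0.543 V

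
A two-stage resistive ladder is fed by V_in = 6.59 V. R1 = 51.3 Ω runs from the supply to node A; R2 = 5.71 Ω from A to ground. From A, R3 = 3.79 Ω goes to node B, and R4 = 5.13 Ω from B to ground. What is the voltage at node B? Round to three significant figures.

The second stage (R3 + R4 = 8.920 Ω) loads node A in parallel with R2.
R2 ‖ (R3+R4) = 3.481 Ω.
So V_A = 6.59 × 0.06355 = 0.4188 V.
Stage 2 is unloaded, so V_B = V_A · R4/(R3+R4) = 0.4188 × 5.13/8.920 = 0.2409 V.

V_B ≈ 0.241 V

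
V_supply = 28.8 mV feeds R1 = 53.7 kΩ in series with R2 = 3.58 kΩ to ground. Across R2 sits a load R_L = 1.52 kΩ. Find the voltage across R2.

First combine the lower leg with the load: R2 ‖ R_L = 1.067 kΩ.
Now apply the divider: V_out = 28.8 × 0.01948 = 0.5611 mV.
(Unloaded it would be 1.80 mV; the load pulls it down.)

V_out ≈ 0.561 mV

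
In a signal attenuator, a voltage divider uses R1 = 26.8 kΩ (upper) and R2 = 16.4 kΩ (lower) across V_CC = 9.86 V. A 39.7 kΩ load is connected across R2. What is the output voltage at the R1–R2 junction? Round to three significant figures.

V_out ≈ 2.98 V

R2 ‖ R_L = (16.4 × 39.7)/(16.4 + 39.7) = 11.61 kΩ.
Then V_out = V_CC · R2'/(R1 + R2') = 9.86 × 11.61/38.41 = 2.980 V.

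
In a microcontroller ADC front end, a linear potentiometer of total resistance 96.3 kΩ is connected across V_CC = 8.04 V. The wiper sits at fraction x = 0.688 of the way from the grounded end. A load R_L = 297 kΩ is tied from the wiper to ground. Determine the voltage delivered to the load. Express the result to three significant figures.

Split the track: R_lower = x·R_p = 66.25 kΩ, R_upper = (1−x)·R_p = 30.05 kΩ.
(x·R_p) ‖ R_L = 54.17 kΩ.
Loaded-divider output: V_out = 8.04 × 0.6432 = 5.172 V.
(Unloaded: V_out = x·V_CC = 5.53 V.)

V_out ≈ 5.17 V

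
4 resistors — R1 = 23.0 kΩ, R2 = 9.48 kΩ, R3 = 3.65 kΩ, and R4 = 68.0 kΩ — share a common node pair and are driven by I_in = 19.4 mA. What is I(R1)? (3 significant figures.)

ΣG = 1/23.0 + 1/9.48 + 1/3.65 + 1/68.0 = 0.4376.
Current divider: I(R1) = I_in · G_k/ΣG = 19.4 × (0.04348/0.4376) = 19.4 × 0.09935 = 1.927 mA.

I ≈ 1.93 mA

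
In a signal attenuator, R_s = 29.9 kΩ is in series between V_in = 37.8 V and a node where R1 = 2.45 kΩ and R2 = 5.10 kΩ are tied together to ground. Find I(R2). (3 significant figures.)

I ≈ 0.389 mA

Parallel bank: R_p = 1/(1/2.45 + 1/5.10) = 1.655 kΩ.
Node voltage V_A = V_in · R_p/(R_s + R_p) = 37.8 × 0.05245 = 1.983 V.
I(R2) = V_A / R2 = 1.983/5.10 = 0.3887 mA.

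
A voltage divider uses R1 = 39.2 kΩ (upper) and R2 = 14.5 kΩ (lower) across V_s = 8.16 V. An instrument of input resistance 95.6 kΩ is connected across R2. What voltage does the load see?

The load sits in parallel with R2, giving an effective lower resistance R2' = R2·R_L/(R2+R_L) = 12.59 kΩ.
Then V_out = V_s · R2'/(R1 + R2') = 8.16 × 12.59/51.79 = 1.984 V.
(Unloaded it would be 2.20 V; the load pulls it down.)

V_out ≈ 1.98 V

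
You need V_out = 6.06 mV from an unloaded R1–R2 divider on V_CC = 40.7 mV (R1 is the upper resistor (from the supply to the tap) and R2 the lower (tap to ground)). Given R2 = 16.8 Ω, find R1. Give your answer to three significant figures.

R1 ≈ 96.0 Ω

Required fraction k = V_out/V_CC = 0.1489.
R1 = R2·(1/k − 1) = 16.8 × 5.716 = 96.03 Ω.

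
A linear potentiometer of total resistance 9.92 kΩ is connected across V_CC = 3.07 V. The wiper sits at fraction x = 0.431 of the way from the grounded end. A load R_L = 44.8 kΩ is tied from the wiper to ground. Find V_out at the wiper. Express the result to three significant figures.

Lower segment x·R_p = 4.276 kΩ; upper segment (1−x)·R_p = 5.644 kΩ.
R_L loads the lower segment: effective lower R = 3.903 kΩ.
Then V_out = V_CC · 3.903/(5.644 + 3.903) = 1.255 V.

V_out ≈ 1.26 V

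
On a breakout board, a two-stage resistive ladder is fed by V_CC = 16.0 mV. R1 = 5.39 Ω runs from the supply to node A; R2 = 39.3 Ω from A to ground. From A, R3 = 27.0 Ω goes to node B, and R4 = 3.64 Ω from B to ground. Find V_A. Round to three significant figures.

Looking into the second stage from A: R3 + R4 = 30.64 Ω appears in parallel with R2.
Effective lower resistance at A: R2 ‖ 30.64 = 17.22 Ω.
V_A = 16.0 × 17.22/(5.39 + 17.22) = 12.19 mV.

V_A ≈ 12.2 mV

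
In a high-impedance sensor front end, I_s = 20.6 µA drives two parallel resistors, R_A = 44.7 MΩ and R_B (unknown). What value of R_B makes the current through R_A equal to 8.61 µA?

The fraction through R_A equals R_B/(R_A+R_B).
8.61/20.6 = R_B/(R_A + R_B) → R_B = R_A · (0.4180)/(1 − 0.4180) = 44.7 × 0.7181 = 32.10 MΩ.

R_B ≈ 32.1 MΩ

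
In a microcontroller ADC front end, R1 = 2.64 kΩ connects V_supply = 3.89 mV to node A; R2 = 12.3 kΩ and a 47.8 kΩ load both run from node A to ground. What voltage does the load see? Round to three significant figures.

First combine the lower leg with the load: R2 ‖ R_L = 9.783 kΩ.
Voltage divider with the loaded lower leg: V_out = 3.89 × 9.783/(2.64 + 9.783) = 3.89 × 0.7875 = 3.063 mV.

V_out ≈ 3.06 mV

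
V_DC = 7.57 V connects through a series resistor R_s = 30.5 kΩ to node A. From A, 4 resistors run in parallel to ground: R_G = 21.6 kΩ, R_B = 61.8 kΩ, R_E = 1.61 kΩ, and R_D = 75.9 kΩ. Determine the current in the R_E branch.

I ≈ 0.211 mA

Parallel bank: R_p = 1/(1/21.6 + 1/61.8 + 1/1.61 + 1/75.9) = 1.435 kΩ.
V_A = 7.57 × 1.435/31.94 = 0.3402 V.
Branch current I = V_A/R_E = 0.3402/1.61 = 0.2113 mA.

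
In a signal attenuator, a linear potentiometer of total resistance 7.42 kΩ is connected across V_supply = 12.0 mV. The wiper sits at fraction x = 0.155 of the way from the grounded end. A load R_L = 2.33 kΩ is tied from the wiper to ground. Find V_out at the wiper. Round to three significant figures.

V_out ≈ 1.31 mV

The pot divides into 6.270 kΩ above the wiper and 1.150 kΩ below.
(x·R_p) ‖ R_L = 0.7700 kΩ.
Then V_out = V_supply · 0.7700/(6.270 + 0.7700) = 1.313 mV.
(Unloaded: V_out = x·V_supply = 1.86 mV.)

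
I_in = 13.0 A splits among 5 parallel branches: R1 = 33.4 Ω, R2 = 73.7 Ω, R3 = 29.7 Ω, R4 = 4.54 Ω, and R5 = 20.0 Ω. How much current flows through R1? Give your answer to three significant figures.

I ≈ 1.12 A

Conductances: ΣG = 1/33.4 + 1/73.7 + 1/29.7 + 1/4.54 + 1/20.0 = 0.3474 (1/Ω).
R1 takes the fraction G_k/ΣG = 0.02994/0.3474 = 0.08617, so I = 13.0 × 0.08617 = 1.120 A.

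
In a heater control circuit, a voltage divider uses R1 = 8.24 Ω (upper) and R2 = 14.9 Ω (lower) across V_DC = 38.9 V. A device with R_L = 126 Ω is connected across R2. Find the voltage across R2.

R2 ‖ R_L = (14.9 × 126)/(14.9 + 126) = 13.32 Ω.
Now apply the divider: V_out = 38.9 × 0.6179 = 24.04 V.
(Unloaded it would be 25.0 V; the load pulls it down.)

V_out ≈ 24.0 V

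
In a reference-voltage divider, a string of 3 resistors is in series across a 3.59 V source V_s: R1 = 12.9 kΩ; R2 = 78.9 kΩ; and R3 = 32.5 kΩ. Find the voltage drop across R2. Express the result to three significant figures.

V ≈ 2.28 V

Total series resistance ΣR = 12.9 + 78.9 + 32.5 = 124.3 kΩ.
By the voltage-divider rule, V = 3.59 × 78.90/124.3 = 2.279 V.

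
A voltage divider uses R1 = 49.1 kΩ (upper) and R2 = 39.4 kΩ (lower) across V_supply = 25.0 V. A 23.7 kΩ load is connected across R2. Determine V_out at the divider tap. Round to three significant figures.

First combine the lower leg with the load: R2 ‖ R_L = 14.80 kΩ.
Voltage divider with the loaded lower leg: V_out = 25.0 × 14.80/(49.1 + 14.80) = 25.0 × 0.2316 = 5.790 V.

V_out ≈ 5.79 V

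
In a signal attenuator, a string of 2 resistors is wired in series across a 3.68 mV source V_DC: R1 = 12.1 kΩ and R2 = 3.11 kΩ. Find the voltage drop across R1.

V ≈ 2.93 mV

Total series resistance ΣR = 12.1 + 3.11 = 15.21 kΩ.
By the voltage-divider rule, V = 3.68 × 12.10/15.21 = 2.928 mV.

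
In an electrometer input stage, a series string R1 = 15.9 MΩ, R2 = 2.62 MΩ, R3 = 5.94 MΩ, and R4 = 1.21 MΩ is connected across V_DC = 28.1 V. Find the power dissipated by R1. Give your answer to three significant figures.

The common current is I = 28.1/25.67 = 1.095 µA.
P = I²R = 1.198 × 15.9 = 19.05 µW.

P ≈ 19.1 µW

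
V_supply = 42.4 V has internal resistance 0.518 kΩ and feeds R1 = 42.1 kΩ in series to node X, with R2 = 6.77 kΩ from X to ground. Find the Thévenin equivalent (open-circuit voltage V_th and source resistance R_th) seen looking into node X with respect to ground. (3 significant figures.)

R1' = 0.518 + 42.1 = 42.62 kΩ (source resistance + R1).
V_th is the unloaded tap voltage: V_supply · R2/(R1'+R2) = 42.4 × 0.1371 = 5.812 V.
Zeroing V_supply shorts the top of R1' to ground, so R_th = R1' ‖ R2 = 5.842 kΩ.

V_th ≈ 5.81 V, R_th ≈ 5.84 kΩ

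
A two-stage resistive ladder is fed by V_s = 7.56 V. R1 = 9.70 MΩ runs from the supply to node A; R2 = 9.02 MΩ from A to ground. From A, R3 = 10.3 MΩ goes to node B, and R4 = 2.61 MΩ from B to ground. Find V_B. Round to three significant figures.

Looking into the second stage from A: R3 + R4 = 12.91 MΩ appears in parallel with R2.
R2 ‖ (R3+R4) = 5.310 MΩ.
So V_A = 7.56 × 0.3538 = 2.674 V.
Then the unloaded second divider: V_B = V_A × R4/(R3+R4) = 2.674 × 0.2022 = 0.5407 V.

V_B ≈ 0.541 V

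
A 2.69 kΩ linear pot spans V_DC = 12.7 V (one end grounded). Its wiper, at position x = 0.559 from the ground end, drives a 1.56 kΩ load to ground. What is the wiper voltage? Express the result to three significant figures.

Split the track: R_lower = x·R_p = 1.504 kΩ, R_upper = (1−x)·R_p = 1.186 kΩ.
(x·R_p) ‖ R_L = 0.7657 kΩ.
V_out = 12.7 × 0.7657/(1.186 + 0.7657) = 4.982 V.

V_out ≈ 4.98 V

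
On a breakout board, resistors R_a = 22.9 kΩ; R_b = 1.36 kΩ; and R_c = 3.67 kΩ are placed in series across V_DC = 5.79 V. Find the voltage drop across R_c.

Series total: ΣR = 22.9 + 1.36 + 3.67 = 27.93 kΩ.
Voltage divider: V = V_DC · (3.670 / 27.93) = 5.79 × 0.1314 = 0.7608 V.

V ≈ 0.761 V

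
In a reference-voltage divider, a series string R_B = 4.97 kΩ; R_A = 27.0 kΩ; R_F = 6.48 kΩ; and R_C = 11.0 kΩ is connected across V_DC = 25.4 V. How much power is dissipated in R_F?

Series current I = V_DC/ΣR = 25.4/49.45 = 0.5137 mA.
P(R_F) = I²·R_F = (0.5137)² × 6.48 = 1.710 mW.

P ≈ 1.71 mW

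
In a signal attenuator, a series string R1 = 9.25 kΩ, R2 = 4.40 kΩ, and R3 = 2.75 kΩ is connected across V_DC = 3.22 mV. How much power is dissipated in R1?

Series current I = V_DC/ΣR = 3.22/16.40 = 0.1963 µA.
V(R1) = I·R = 1.816 mV; P = V·I = 1.816 × 0.1963 = 0.3566 nW.

P ≈ 0.357 nW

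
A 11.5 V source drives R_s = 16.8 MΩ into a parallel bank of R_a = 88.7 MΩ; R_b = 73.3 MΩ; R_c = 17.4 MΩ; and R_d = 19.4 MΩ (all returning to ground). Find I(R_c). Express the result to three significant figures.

I ≈ 0.203 µA

Equivalent of the parallel group: R_p = 7.466 MΩ.
V_A = 11.5 × 7.466/24.27 = 3.538 V.
I(R_c) = V_A / R_c = 3.538/17.4 = 0.2034 µA.
(Check via current divider: I_total = 0.4739 µA; share G_k/ΣG = 0.4291 → same result.)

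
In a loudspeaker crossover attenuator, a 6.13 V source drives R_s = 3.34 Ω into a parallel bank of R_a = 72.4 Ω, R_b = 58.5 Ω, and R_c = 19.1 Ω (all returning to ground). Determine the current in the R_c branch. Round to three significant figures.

I ≈ 0.251 A

Combine the parallel branches: R_p = (1/72.4 + 1/58.5 + 1/19.1)⁻¹ = 12.01 Ω.
V_A = 6.13 × 12.01/15.35 = 4.796 V.
I(R_c) = V_A / R_c = 4.796/19.1 = 0.2511 A.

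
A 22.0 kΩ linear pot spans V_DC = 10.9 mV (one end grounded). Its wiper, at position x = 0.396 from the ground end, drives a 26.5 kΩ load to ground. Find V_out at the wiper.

V_out ≈ 3.60 mV

Lower segment x·R_p = 8.712 kΩ; upper segment (1−x)·R_p = 13.29 kΩ.
(x·R_p) ‖ R_L = 6.557 kΩ.
Then V_out = V_DC · 6.557/(13.29 + 6.557) = 3.601 mV.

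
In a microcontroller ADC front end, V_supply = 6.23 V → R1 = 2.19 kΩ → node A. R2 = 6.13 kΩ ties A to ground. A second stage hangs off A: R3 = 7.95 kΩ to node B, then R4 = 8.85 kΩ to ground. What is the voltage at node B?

Node A sees R2 in parallel with the series input of stage 2, R3 + R4 = 16.80 kΩ.
Effective lower resistance at A: R2 ‖ 16.80 = 4.491 kΩ.
V_A = 6.23 × 4.491/(2.19 + 4.491) = 4.188 V.
Stage 2 is unloaded, so V_B = V_A · R4/(R3+R4) = 4.188 × 8.85/16.80 = 2.206 V.

V_B ≈ 2.21 V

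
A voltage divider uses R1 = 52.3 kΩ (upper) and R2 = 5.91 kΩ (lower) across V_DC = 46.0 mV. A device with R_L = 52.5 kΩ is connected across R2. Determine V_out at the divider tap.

V_out ≈ 4.24 mV

R2 ‖ R_L = (5.91 × 52.5)/(5.91 + 52.5) = 5.312 kΩ.
Now apply the divider: V_out = 46.0 × 0.09220 = 4.241 mV.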